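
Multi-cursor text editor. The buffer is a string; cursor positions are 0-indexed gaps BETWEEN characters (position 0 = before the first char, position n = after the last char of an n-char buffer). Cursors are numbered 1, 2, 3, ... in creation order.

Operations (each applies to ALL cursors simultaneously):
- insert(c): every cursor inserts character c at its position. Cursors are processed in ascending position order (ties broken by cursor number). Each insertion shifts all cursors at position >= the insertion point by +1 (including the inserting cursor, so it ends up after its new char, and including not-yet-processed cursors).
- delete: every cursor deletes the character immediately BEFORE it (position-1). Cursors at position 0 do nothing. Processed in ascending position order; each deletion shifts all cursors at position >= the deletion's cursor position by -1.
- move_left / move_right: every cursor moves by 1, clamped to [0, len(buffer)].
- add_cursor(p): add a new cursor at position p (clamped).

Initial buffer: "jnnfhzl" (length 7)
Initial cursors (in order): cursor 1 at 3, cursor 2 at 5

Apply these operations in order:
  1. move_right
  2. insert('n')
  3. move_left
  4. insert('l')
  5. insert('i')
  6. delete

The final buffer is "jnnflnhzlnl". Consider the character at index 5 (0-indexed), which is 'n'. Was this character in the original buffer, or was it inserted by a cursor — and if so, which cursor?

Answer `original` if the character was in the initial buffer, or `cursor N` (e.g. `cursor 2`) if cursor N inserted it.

Answer: cursor 1

Derivation:
After op 1 (move_right): buffer="jnnfhzl" (len 7), cursors c1@4 c2@6, authorship .......
After op 2 (insert('n')): buffer="jnnfnhznl" (len 9), cursors c1@5 c2@8, authorship ....1..2.
After op 3 (move_left): buffer="jnnfnhznl" (len 9), cursors c1@4 c2@7, authorship ....1..2.
After op 4 (insert('l')): buffer="jnnflnhzlnl" (len 11), cursors c1@5 c2@9, authorship ....11..22.
After op 5 (insert('i')): buffer="jnnflinhzlinl" (len 13), cursors c1@6 c2@11, authorship ....111..222.
After op 6 (delete): buffer="jnnflnhzlnl" (len 11), cursors c1@5 c2@9, authorship ....11..22.
Authorship (.=original, N=cursor N): . . . . 1 1 . . 2 2 .
Index 5: author = 1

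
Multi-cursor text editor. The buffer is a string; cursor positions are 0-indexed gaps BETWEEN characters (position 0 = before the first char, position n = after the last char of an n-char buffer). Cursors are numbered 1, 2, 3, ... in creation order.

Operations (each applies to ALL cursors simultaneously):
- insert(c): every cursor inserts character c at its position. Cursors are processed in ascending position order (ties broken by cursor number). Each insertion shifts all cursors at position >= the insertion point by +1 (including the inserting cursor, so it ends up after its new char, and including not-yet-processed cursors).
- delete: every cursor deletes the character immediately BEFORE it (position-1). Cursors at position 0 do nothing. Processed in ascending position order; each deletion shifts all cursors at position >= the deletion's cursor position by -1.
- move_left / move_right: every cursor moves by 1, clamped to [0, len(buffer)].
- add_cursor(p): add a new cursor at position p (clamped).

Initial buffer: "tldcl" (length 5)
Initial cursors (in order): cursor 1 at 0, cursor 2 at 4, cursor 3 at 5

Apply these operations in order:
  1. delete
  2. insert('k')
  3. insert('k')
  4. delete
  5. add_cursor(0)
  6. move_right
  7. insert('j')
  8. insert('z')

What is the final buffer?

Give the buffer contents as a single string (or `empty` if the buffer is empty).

Answer: kjztjzldkkjjzz

Derivation:
After op 1 (delete): buffer="tld" (len 3), cursors c1@0 c2@3 c3@3, authorship ...
After op 2 (insert('k')): buffer="ktldkk" (len 6), cursors c1@1 c2@6 c3@6, authorship 1...23
After op 3 (insert('k')): buffer="kktldkkkk" (len 9), cursors c1@2 c2@9 c3@9, authorship 11...2323
After op 4 (delete): buffer="ktldkk" (len 6), cursors c1@1 c2@6 c3@6, authorship 1...23
After op 5 (add_cursor(0)): buffer="ktldkk" (len 6), cursors c4@0 c1@1 c2@6 c3@6, authorship 1...23
After op 6 (move_right): buffer="ktldkk" (len 6), cursors c4@1 c1@2 c2@6 c3@6, authorship 1...23
After op 7 (insert('j')): buffer="kjtjldkkjj" (len 10), cursors c4@2 c1@4 c2@10 c3@10, authorship 14.1..2323
After op 8 (insert('z')): buffer="kjztjzldkkjjzz" (len 14), cursors c4@3 c1@6 c2@14 c3@14, authorship 144.11..232323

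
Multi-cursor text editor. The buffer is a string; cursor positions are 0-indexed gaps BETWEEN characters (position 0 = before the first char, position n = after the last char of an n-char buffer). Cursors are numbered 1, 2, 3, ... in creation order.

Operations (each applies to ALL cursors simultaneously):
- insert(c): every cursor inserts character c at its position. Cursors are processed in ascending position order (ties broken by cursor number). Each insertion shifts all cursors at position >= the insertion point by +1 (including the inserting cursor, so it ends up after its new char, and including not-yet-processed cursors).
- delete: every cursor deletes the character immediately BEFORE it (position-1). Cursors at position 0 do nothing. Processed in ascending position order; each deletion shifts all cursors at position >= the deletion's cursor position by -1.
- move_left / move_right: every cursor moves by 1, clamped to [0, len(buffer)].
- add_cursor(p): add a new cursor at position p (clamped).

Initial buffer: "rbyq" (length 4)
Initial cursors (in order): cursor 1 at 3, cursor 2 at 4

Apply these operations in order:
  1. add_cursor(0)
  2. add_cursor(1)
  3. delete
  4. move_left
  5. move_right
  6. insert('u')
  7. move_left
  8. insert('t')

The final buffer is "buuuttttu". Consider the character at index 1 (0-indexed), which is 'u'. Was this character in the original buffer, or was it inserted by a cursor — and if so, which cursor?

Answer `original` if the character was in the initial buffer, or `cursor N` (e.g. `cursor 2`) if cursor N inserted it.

Answer: cursor 1

Derivation:
After op 1 (add_cursor(0)): buffer="rbyq" (len 4), cursors c3@0 c1@3 c2@4, authorship ....
After op 2 (add_cursor(1)): buffer="rbyq" (len 4), cursors c3@0 c4@1 c1@3 c2@4, authorship ....
After op 3 (delete): buffer="b" (len 1), cursors c3@0 c4@0 c1@1 c2@1, authorship .
After op 4 (move_left): buffer="b" (len 1), cursors c1@0 c2@0 c3@0 c4@0, authorship .
After op 5 (move_right): buffer="b" (len 1), cursors c1@1 c2@1 c3@1 c4@1, authorship .
After op 6 (insert('u')): buffer="buuuu" (len 5), cursors c1@5 c2@5 c3@5 c4@5, authorship .1234
After op 7 (move_left): buffer="buuuu" (len 5), cursors c1@4 c2@4 c3@4 c4@4, authorship .1234
After op 8 (insert('t')): buffer="buuuttttu" (len 9), cursors c1@8 c2@8 c3@8 c4@8, authorship .12312344
Authorship (.=original, N=cursor N): . 1 2 3 1 2 3 4 4
Index 1: author = 1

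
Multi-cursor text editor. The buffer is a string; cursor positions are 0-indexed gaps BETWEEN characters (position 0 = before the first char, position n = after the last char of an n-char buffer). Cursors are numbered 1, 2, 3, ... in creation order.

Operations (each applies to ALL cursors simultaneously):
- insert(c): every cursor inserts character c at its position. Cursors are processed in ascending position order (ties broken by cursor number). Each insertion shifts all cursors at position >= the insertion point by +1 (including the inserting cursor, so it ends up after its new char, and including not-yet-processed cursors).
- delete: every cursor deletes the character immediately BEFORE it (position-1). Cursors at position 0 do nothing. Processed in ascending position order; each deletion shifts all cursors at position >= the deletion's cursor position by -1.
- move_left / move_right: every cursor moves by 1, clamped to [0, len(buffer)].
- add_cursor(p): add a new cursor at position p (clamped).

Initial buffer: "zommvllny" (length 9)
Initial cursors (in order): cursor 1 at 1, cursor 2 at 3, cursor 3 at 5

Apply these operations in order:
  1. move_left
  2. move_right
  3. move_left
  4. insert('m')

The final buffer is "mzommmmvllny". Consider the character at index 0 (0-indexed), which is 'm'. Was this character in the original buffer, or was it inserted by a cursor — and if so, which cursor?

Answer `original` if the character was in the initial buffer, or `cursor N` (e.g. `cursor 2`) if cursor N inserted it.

Answer: cursor 1

Derivation:
After op 1 (move_left): buffer="zommvllny" (len 9), cursors c1@0 c2@2 c3@4, authorship .........
After op 2 (move_right): buffer="zommvllny" (len 9), cursors c1@1 c2@3 c3@5, authorship .........
After op 3 (move_left): buffer="zommvllny" (len 9), cursors c1@0 c2@2 c3@4, authorship .........
After op 4 (insert('m')): buffer="mzommmmvllny" (len 12), cursors c1@1 c2@4 c3@7, authorship 1..2..3.....
Authorship (.=original, N=cursor N): 1 . . 2 . . 3 . . . . .
Index 0: author = 1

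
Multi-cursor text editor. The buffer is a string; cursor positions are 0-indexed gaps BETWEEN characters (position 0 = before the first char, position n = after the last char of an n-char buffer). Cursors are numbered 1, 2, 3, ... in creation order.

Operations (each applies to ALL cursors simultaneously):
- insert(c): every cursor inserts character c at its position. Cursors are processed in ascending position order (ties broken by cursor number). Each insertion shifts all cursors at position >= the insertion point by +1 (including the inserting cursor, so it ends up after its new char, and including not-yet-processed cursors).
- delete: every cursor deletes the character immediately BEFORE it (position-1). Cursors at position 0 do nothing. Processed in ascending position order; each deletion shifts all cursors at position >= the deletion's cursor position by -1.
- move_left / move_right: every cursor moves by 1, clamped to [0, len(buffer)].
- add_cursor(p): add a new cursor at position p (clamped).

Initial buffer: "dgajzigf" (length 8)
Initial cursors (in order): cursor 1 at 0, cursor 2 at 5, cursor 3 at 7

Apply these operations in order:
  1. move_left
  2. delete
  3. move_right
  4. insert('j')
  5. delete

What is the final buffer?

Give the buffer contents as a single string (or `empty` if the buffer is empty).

After op 1 (move_left): buffer="dgajzigf" (len 8), cursors c1@0 c2@4 c3@6, authorship ........
After op 2 (delete): buffer="dgazgf" (len 6), cursors c1@0 c2@3 c3@4, authorship ......
After op 3 (move_right): buffer="dgazgf" (len 6), cursors c1@1 c2@4 c3@5, authorship ......
After op 4 (insert('j')): buffer="djgazjgjf" (len 9), cursors c1@2 c2@6 c3@8, authorship .1...2.3.
After op 5 (delete): buffer="dgazgf" (len 6), cursors c1@1 c2@4 c3@5, authorship ......

Answer: dgazgf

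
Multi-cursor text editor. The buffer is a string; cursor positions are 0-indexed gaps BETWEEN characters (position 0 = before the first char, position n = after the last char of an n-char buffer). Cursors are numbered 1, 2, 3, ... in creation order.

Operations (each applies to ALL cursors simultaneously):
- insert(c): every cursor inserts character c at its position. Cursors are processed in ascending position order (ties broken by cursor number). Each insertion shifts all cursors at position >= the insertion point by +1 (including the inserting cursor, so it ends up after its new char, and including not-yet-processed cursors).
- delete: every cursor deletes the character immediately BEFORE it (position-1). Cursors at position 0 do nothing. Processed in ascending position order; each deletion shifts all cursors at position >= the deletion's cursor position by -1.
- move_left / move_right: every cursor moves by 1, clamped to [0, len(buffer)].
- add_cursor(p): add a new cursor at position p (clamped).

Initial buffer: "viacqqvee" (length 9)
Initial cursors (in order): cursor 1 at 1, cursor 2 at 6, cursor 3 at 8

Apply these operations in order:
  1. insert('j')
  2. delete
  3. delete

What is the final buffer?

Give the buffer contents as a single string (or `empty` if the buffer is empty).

After op 1 (insert('j')): buffer="vjiacqqjveje" (len 12), cursors c1@2 c2@8 c3@11, authorship .1.....2..3.
After op 2 (delete): buffer="viacqqvee" (len 9), cursors c1@1 c2@6 c3@8, authorship .........
After op 3 (delete): buffer="iacqve" (len 6), cursors c1@0 c2@4 c3@5, authorship ......

Answer: iacqve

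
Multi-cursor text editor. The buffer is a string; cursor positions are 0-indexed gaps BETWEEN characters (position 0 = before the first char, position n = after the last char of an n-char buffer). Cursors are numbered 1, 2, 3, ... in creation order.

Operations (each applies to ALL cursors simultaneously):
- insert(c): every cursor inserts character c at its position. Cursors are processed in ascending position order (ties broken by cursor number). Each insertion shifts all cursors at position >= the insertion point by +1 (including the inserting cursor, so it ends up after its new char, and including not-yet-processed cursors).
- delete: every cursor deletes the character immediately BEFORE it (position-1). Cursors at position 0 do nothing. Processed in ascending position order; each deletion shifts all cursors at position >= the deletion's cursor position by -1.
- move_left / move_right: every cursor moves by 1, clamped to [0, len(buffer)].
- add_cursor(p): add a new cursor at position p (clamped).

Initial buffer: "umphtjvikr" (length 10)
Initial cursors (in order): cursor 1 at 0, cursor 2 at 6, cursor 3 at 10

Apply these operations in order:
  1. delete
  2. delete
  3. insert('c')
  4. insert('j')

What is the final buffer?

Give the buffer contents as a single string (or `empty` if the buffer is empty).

After op 1 (delete): buffer="umphtvik" (len 8), cursors c1@0 c2@5 c3@8, authorship ........
After op 2 (delete): buffer="umphvi" (len 6), cursors c1@0 c2@4 c3@6, authorship ......
After op 3 (insert('c')): buffer="cumphcvic" (len 9), cursors c1@1 c2@6 c3@9, authorship 1....2..3
After op 4 (insert('j')): buffer="cjumphcjvicj" (len 12), cursors c1@2 c2@8 c3@12, authorship 11....22..33

Answer: cjumphcjvicj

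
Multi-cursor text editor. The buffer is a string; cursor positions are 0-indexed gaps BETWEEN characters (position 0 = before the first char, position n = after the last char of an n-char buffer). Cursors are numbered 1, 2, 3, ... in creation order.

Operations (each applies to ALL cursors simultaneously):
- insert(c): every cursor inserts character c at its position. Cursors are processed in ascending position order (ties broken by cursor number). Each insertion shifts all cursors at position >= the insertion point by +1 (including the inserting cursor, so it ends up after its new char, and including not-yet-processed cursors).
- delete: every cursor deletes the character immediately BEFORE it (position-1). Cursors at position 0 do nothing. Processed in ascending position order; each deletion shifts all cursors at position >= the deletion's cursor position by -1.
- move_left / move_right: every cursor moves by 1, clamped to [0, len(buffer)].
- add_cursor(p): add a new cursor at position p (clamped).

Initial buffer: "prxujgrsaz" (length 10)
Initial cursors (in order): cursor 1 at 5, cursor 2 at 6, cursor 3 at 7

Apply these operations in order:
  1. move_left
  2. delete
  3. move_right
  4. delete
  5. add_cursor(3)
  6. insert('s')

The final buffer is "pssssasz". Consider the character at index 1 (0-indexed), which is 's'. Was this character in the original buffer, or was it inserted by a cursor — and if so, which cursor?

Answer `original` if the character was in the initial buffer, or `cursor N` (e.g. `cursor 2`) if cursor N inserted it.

After op 1 (move_left): buffer="prxujgrsaz" (len 10), cursors c1@4 c2@5 c3@6, authorship ..........
After op 2 (delete): buffer="prxrsaz" (len 7), cursors c1@3 c2@3 c3@3, authorship .......
After op 3 (move_right): buffer="prxrsaz" (len 7), cursors c1@4 c2@4 c3@4, authorship .......
After op 4 (delete): buffer="psaz" (len 4), cursors c1@1 c2@1 c3@1, authorship ....
After op 5 (add_cursor(3)): buffer="psaz" (len 4), cursors c1@1 c2@1 c3@1 c4@3, authorship ....
After op 6 (insert('s')): buffer="pssssasz" (len 8), cursors c1@4 c2@4 c3@4 c4@7, authorship .123..4.
Authorship (.=original, N=cursor N): . 1 2 3 . . 4 .
Index 1: author = 1

Answer: cursor 1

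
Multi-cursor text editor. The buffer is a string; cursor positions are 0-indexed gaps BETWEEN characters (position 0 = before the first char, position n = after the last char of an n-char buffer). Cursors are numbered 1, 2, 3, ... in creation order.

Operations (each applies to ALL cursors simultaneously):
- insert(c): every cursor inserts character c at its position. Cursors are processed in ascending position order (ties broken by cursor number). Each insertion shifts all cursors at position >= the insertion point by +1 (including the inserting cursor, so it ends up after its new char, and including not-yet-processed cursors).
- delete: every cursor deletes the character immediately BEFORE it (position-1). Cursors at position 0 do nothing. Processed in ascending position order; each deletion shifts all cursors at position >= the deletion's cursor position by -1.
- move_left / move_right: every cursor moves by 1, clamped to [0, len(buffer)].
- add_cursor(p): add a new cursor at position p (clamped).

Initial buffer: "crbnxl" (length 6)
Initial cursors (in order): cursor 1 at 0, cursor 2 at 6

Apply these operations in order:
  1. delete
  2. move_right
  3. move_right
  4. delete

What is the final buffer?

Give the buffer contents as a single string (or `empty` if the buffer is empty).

Answer: cbn

Derivation:
After op 1 (delete): buffer="crbnx" (len 5), cursors c1@0 c2@5, authorship .....
After op 2 (move_right): buffer="crbnx" (len 5), cursors c1@1 c2@5, authorship .....
After op 3 (move_right): buffer="crbnx" (len 5), cursors c1@2 c2@5, authorship .....
After op 4 (delete): buffer="cbn" (len 3), cursors c1@1 c2@3, authorship ...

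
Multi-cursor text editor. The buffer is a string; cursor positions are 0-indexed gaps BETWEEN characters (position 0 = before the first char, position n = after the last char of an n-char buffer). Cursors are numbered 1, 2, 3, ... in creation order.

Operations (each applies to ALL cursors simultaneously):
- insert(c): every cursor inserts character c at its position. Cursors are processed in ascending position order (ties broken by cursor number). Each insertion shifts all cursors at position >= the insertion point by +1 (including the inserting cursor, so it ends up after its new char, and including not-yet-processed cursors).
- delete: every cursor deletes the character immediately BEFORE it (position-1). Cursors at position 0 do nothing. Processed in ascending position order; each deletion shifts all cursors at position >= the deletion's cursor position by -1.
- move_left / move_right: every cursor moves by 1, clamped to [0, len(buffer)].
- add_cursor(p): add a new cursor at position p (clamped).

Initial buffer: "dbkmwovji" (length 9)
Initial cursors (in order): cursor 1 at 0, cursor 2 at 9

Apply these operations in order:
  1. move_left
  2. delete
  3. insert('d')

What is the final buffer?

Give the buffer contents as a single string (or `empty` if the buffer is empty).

Answer: ddbkmwovdi

Derivation:
After op 1 (move_left): buffer="dbkmwovji" (len 9), cursors c1@0 c2@8, authorship .........
After op 2 (delete): buffer="dbkmwovi" (len 8), cursors c1@0 c2@7, authorship ........
After op 3 (insert('d')): buffer="ddbkmwovdi" (len 10), cursors c1@1 c2@9, authorship 1.......2.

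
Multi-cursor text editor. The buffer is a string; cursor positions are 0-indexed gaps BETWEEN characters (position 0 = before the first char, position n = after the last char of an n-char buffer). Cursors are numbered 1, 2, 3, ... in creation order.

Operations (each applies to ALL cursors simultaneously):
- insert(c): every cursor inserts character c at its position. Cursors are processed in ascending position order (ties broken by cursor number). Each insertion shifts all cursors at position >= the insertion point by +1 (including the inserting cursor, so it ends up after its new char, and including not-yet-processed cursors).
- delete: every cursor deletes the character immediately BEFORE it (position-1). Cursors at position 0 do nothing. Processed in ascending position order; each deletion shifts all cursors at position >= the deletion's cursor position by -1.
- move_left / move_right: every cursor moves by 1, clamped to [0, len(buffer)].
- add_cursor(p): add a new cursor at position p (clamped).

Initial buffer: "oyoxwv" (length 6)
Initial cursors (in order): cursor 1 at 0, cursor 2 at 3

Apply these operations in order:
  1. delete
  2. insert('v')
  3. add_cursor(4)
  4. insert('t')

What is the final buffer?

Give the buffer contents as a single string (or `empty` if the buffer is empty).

After op 1 (delete): buffer="oyxwv" (len 5), cursors c1@0 c2@2, authorship .....
After op 2 (insert('v')): buffer="voyvxwv" (len 7), cursors c1@1 c2@4, authorship 1..2...
After op 3 (add_cursor(4)): buffer="voyvxwv" (len 7), cursors c1@1 c2@4 c3@4, authorship 1..2...
After op 4 (insert('t')): buffer="vtoyvttxwv" (len 10), cursors c1@2 c2@7 c3@7, authorship 11..223...

Answer: vtoyvttxwv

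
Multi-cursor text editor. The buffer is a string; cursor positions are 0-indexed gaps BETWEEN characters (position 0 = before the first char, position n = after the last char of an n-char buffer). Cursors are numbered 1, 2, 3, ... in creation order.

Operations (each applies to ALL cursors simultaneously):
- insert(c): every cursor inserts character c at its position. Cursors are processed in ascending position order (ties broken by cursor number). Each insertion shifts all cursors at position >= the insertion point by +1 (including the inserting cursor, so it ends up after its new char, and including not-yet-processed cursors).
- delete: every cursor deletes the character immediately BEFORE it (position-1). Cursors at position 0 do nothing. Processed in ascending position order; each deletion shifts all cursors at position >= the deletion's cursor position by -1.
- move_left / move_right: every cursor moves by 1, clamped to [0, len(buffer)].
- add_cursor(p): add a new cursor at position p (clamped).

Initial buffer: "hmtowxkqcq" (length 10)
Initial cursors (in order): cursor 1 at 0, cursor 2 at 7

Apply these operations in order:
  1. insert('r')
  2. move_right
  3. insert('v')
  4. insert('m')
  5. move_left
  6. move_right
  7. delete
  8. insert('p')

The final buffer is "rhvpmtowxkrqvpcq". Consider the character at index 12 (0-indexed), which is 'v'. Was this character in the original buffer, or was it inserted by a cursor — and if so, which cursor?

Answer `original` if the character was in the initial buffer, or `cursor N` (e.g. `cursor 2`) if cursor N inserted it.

After op 1 (insert('r')): buffer="rhmtowxkrqcq" (len 12), cursors c1@1 c2@9, authorship 1.......2...
After op 2 (move_right): buffer="rhmtowxkrqcq" (len 12), cursors c1@2 c2@10, authorship 1.......2...
After op 3 (insert('v')): buffer="rhvmtowxkrqvcq" (len 14), cursors c1@3 c2@12, authorship 1.1......2.2..
After op 4 (insert('m')): buffer="rhvmmtowxkrqvmcq" (len 16), cursors c1@4 c2@14, authorship 1.11......2.22..
After op 5 (move_left): buffer="rhvmmtowxkrqvmcq" (len 16), cursors c1@3 c2@13, authorship 1.11......2.22..
After op 6 (move_right): buffer="rhvmmtowxkrqvmcq" (len 16), cursors c1@4 c2@14, authorship 1.11......2.22..
After op 7 (delete): buffer="rhvmtowxkrqvcq" (len 14), cursors c1@3 c2@12, authorship 1.1......2.2..
After op 8 (insert('p')): buffer="rhvpmtowxkrqvpcq" (len 16), cursors c1@4 c2@14, authorship 1.11......2.22..
Authorship (.=original, N=cursor N): 1 . 1 1 . . . . . . 2 . 2 2 . .
Index 12: author = 2

Answer: cursor 2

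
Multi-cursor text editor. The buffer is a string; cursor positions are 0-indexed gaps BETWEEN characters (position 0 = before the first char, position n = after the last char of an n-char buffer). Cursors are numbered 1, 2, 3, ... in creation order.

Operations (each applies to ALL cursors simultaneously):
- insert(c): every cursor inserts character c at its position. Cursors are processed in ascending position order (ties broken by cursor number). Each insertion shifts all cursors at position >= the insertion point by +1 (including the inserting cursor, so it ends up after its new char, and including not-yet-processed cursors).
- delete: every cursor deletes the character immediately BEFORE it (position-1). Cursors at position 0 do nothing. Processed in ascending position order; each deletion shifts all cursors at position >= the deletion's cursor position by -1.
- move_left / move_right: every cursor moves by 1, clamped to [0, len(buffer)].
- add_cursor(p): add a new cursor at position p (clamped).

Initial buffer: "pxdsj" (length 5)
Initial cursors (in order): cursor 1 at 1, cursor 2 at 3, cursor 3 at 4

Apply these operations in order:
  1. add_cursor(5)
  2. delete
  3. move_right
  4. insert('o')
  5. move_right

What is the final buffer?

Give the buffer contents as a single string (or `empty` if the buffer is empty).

Answer: xoooo

Derivation:
After op 1 (add_cursor(5)): buffer="pxdsj" (len 5), cursors c1@1 c2@3 c3@4 c4@5, authorship .....
After op 2 (delete): buffer="x" (len 1), cursors c1@0 c2@1 c3@1 c4@1, authorship .
After op 3 (move_right): buffer="x" (len 1), cursors c1@1 c2@1 c3@1 c4@1, authorship .
After op 4 (insert('o')): buffer="xoooo" (len 5), cursors c1@5 c2@5 c3@5 c4@5, authorship .1234
After op 5 (move_right): buffer="xoooo" (len 5), cursors c1@5 c2@5 c3@5 c4@5, authorship .1234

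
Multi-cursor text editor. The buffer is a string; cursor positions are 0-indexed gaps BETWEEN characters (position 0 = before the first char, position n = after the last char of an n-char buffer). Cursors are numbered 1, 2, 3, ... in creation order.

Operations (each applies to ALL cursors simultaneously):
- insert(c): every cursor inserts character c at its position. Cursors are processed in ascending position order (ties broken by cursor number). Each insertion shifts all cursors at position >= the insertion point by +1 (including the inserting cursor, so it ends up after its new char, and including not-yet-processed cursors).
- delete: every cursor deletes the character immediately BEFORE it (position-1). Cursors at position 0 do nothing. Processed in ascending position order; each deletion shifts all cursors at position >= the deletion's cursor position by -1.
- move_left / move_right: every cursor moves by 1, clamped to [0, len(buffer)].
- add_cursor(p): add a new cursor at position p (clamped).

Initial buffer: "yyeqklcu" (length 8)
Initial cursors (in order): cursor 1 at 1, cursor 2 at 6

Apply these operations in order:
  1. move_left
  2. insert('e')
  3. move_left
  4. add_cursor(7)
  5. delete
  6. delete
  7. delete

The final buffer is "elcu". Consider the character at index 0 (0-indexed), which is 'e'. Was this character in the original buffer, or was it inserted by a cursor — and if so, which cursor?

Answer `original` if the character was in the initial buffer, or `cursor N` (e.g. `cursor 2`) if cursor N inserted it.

Answer: cursor 1

Derivation:
After op 1 (move_left): buffer="yyeqklcu" (len 8), cursors c1@0 c2@5, authorship ........
After op 2 (insert('e')): buffer="eyyeqkelcu" (len 10), cursors c1@1 c2@7, authorship 1.....2...
After op 3 (move_left): buffer="eyyeqkelcu" (len 10), cursors c1@0 c2@6, authorship 1.....2...
After op 4 (add_cursor(7)): buffer="eyyeqkelcu" (len 10), cursors c1@0 c2@6 c3@7, authorship 1.....2...
After op 5 (delete): buffer="eyyeqlcu" (len 8), cursors c1@0 c2@5 c3@5, authorship 1.......
After op 6 (delete): buffer="eyylcu" (len 6), cursors c1@0 c2@3 c3@3, authorship 1.....
After op 7 (delete): buffer="elcu" (len 4), cursors c1@0 c2@1 c3@1, authorship 1...
Authorship (.=original, N=cursor N): 1 . . .
Index 0: author = 1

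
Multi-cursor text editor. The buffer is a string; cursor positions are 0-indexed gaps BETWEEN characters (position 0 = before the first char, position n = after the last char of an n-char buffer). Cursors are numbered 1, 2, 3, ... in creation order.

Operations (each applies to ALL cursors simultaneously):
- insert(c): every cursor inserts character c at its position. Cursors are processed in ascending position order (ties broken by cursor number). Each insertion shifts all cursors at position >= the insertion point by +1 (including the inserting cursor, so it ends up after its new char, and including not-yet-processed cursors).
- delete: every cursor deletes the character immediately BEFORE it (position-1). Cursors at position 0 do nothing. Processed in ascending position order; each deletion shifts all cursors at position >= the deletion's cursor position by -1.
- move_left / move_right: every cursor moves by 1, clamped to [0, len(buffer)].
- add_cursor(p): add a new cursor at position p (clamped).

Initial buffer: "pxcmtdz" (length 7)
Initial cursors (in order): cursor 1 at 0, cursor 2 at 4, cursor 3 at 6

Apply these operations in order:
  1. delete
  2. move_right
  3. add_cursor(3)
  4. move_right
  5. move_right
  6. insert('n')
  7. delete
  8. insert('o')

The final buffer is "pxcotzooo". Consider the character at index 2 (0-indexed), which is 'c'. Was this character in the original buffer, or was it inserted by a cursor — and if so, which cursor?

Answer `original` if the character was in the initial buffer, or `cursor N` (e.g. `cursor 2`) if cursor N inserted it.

After op 1 (delete): buffer="pxctz" (len 5), cursors c1@0 c2@3 c3@4, authorship .....
After op 2 (move_right): buffer="pxctz" (len 5), cursors c1@1 c2@4 c3@5, authorship .....
After op 3 (add_cursor(3)): buffer="pxctz" (len 5), cursors c1@1 c4@3 c2@4 c3@5, authorship .....
After op 4 (move_right): buffer="pxctz" (len 5), cursors c1@2 c4@4 c2@5 c3@5, authorship .....
After op 5 (move_right): buffer="pxctz" (len 5), cursors c1@3 c2@5 c3@5 c4@5, authorship .....
After op 6 (insert('n')): buffer="pxcntznnn" (len 9), cursors c1@4 c2@9 c3@9 c4@9, authorship ...1..234
After op 7 (delete): buffer="pxctz" (len 5), cursors c1@3 c2@5 c3@5 c4@5, authorship .....
After op 8 (insert('o')): buffer="pxcotzooo" (len 9), cursors c1@4 c2@9 c3@9 c4@9, authorship ...1..234
Authorship (.=original, N=cursor N): . . . 1 . . 2 3 4
Index 2: author = original

Answer: original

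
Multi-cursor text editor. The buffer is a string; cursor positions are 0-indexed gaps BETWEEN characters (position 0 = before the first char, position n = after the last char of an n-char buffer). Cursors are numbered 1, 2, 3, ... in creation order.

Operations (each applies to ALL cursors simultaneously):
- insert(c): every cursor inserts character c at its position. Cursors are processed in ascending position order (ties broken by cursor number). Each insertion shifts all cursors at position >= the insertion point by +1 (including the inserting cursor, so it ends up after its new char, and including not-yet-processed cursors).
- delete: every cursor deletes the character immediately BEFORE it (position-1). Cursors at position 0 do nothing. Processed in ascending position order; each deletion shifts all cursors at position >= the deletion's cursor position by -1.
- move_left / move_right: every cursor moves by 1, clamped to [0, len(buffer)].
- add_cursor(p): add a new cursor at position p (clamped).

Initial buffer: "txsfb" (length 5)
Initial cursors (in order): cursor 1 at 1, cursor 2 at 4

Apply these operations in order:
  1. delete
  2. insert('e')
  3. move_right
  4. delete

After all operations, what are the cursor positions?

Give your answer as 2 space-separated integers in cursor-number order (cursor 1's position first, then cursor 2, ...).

After op 1 (delete): buffer="xsb" (len 3), cursors c1@0 c2@2, authorship ...
After op 2 (insert('e')): buffer="exseb" (len 5), cursors c1@1 c2@4, authorship 1..2.
After op 3 (move_right): buffer="exseb" (len 5), cursors c1@2 c2@5, authorship 1..2.
After op 4 (delete): buffer="ese" (len 3), cursors c1@1 c2@3, authorship 1.2

Answer: 1 3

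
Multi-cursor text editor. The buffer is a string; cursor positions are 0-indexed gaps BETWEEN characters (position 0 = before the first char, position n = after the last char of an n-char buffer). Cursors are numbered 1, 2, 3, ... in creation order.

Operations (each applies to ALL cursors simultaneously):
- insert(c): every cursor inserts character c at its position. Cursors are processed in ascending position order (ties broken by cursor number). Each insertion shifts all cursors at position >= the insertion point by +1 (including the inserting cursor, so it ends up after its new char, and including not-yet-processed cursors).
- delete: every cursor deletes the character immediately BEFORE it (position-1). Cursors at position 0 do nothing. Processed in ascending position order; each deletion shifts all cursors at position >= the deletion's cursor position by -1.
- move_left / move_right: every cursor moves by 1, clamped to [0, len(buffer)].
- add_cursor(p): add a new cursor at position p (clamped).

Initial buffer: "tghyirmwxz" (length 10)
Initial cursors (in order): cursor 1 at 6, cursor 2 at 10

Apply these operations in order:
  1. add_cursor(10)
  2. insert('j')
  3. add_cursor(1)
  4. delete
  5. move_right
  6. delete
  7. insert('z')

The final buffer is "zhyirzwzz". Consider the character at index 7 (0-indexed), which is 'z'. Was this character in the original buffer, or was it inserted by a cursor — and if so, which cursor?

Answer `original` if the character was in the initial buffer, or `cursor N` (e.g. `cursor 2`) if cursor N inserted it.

After op 1 (add_cursor(10)): buffer="tghyirmwxz" (len 10), cursors c1@6 c2@10 c3@10, authorship ..........
After op 2 (insert('j')): buffer="tghyirjmwxzjj" (len 13), cursors c1@7 c2@13 c3@13, authorship ......1....23
After op 3 (add_cursor(1)): buffer="tghyirjmwxzjj" (len 13), cursors c4@1 c1@7 c2@13 c3@13, authorship ......1....23
After op 4 (delete): buffer="ghyirmwxz" (len 9), cursors c4@0 c1@5 c2@9 c3@9, authorship .........
After op 5 (move_right): buffer="ghyirmwxz" (len 9), cursors c4@1 c1@6 c2@9 c3@9, authorship .........
After op 6 (delete): buffer="hyirw" (len 5), cursors c4@0 c1@4 c2@5 c3@5, authorship .....
After op 7 (insert('z')): buffer="zhyirzwzz" (len 9), cursors c4@1 c1@6 c2@9 c3@9, authorship 4....1.23
Authorship (.=original, N=cursor N): 4 . . . . 1 . 2 3
Index 7: author = 2

Answer: cursor 2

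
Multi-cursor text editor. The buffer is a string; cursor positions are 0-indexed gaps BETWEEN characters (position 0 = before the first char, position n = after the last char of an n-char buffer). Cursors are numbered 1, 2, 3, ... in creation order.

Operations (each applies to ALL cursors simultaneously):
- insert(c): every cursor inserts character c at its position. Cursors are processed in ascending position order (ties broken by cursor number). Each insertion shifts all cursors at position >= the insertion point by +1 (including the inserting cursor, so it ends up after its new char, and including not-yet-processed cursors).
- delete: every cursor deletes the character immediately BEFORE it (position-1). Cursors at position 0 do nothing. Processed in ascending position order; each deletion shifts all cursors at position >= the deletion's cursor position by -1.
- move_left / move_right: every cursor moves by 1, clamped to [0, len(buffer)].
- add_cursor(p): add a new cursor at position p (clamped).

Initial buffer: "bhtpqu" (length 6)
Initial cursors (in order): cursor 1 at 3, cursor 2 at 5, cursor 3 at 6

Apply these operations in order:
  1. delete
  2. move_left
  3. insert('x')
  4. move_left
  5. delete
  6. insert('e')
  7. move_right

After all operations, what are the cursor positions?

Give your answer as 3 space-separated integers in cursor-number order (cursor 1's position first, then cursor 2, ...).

Answer: 2 5 5

Derivation:
After op 1 (delete): buffer="bhp" (len 3), cursors c1@2 c2@3 c3@3, authorship ...
After op 2 (move_left): buffer="bhp" (len 3), cursors c1@1 c2@2 c3@2, authorship ...
After op 3 (insert('x')): buffer="bxhxxp" (len 6), cursors c1@2 c2@5 c3@5, authorship .1.23.
After op 4 (move_left): buffer="bxhxxp" (len 6), cursors c1@1 c2@4 c3@4, authorship .1.23.
After op 5 (delete): buffer="xxp" (len 3), cursors c1@0 c2@1 c3@1, authorship 13.
After op 6 (insert('e')): buffer="exeexp" (len 6), cursors c1@1 c2@4 c3@4, authorship 11233.
After op 7 (move_right): buffer="exeexp" (len 6), cursors c1@2 c2@5 c3@5, authorship 11233.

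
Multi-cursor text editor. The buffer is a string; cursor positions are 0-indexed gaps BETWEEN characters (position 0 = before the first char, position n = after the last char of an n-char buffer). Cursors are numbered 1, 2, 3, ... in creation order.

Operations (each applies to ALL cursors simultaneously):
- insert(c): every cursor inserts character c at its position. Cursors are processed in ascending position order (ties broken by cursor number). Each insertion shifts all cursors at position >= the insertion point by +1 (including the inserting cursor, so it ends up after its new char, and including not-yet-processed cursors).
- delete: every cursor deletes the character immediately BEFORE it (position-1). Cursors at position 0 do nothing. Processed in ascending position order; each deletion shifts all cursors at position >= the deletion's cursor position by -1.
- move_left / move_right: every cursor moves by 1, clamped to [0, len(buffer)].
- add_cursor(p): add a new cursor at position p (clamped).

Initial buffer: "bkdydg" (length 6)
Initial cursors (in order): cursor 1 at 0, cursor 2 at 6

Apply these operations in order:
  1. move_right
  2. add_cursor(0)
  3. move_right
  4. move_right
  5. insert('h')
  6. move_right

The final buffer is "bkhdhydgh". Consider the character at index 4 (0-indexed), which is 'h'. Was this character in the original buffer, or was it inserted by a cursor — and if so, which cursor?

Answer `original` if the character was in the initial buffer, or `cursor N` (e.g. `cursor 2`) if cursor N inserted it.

Answer: cursor 1

Derivation:
After op 1 (move_right): buffer="bkdydg" (len 6), cursors c1@1 c2@6, authorship ......
After op 2 (add_cursor(0)): buffer="bkdydg" (len 6), cursors c3@0 c1@1 c2@6, authorship ......
After op 3 (move_right): buffer="bkdydg" (len 6), cursors c3@1 c1@2 c2@6, authorship ......
After op 4 (move_right): buffer="bkdydg" (len 6), cursors c3@2 c1@3 c2@6, authorship ......
After op 5 (insert('h')): buffer="bkhdhydgh" (len 9), cursors c3@3 c1@5 c2@9, authorship ..3.1...2
After op 6 (move_right): buffer="bkhdhydgh" (len 9), cursors c3@4 c1@6 c2@9, authorship ..3.1...2
Authorship (.=original, N=cursor N): . . 3 . 1 . . . 2
Index 4: author = 1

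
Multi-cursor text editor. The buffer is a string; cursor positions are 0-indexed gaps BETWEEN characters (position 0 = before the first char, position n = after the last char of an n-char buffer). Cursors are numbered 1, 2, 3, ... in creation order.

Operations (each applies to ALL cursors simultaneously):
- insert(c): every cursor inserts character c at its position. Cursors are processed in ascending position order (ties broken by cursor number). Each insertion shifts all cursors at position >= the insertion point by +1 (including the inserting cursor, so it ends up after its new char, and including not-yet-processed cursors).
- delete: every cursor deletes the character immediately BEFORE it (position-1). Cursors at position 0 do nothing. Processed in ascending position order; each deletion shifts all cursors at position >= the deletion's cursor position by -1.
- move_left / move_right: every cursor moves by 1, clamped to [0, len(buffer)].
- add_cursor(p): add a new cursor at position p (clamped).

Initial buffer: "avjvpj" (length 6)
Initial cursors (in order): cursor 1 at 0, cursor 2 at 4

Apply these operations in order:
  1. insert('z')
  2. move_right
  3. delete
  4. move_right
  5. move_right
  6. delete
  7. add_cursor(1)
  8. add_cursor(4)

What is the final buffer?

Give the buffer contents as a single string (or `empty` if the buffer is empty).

Answer: zvvz

Derivation:
After op 1 (insert('z')): buffer="zavjvzpj" (len 8), cursors c1@1 c2@6, authorship 1....2..
After op 2 (move_right): buffer="zavjvzpj" (len 8), cursors c1@2 c2@7, authorship 1....2..
After op 3 (delete): buffer="zvjvzj" (len 6), cursors c1@1 c2@5, authorship 1...2.
After op 4 (move_right): buffer="zvjvzj" (len 6), cursors c1@2 c2@6, authorship 1...2.
After op 5 (move_right): buffer="zvjvzj" (len 6), cursors c1@3 c2@6, authorship 1...2.
After op 6 (delete): buffer="zvvz" (len 4), cursors c1@2 c2@4, authorship 1..2
After op 7 (add_cursor(1)): buffer="zvvz" (len 4), cursors c3@1 c1@2 c2@4, authorship 1..2
After op 8 (add_cursor(4)): buffer="zvvz" (len 4), cursors c3@1 c1@2 c2@4 c4@4, authorship 1..2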